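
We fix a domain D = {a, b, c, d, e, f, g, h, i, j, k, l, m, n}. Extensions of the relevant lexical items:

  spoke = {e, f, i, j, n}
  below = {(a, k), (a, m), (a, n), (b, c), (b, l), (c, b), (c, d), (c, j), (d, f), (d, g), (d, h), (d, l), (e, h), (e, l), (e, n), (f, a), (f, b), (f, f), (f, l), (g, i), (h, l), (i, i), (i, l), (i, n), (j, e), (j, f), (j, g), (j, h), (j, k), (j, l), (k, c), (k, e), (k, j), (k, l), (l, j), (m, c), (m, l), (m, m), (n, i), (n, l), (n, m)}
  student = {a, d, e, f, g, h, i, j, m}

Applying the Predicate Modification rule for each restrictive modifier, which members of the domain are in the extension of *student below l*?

{d, e, f, h, i, j, m}

⟦below l⟧ = {x : ⟨x, l⟩ ∈ ⟦below⟧} = {b, d, e, f, h, i, j, k, m, n}
⟦student⟧ = {a, d, e, f, g, h, i, j, m}
… ∩ ⟦below l⟧ = {a, d, e, f, g, h, i, j, m} ∩ {b, d, e, f, h, i, j, k, m, n} = {d, e, f, h, i, j, m}
So ⟦student below l⟧ = {d, e, f, h, i, j, m}.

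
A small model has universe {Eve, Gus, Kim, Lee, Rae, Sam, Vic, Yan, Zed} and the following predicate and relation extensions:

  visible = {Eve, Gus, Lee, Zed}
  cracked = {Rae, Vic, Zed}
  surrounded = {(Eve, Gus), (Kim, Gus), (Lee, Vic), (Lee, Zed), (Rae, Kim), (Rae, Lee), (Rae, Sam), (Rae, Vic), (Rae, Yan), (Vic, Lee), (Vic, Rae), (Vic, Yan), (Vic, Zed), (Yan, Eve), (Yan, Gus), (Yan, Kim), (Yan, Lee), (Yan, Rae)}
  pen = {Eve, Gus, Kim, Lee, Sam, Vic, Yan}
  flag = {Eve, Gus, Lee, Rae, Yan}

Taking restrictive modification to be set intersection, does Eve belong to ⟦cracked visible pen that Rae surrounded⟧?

no

⟦that Rae surrounded⟧ = {x : ⟨Rae, x⟩ ∈ ⟦surrounded⟧} = {Kim, Lee, Sam, Vic, Yan}
⟦pen⟧ = {Eve, Gus, Kim, Lee, Sam, Vic, Yan}
… ∩ ⟦that Rae surrounded⟧ = {Eve, Gus, Kim, Lee, Sam, Vic, Yan} ∩ {Kim, Lee, Sam, Vic, Yan} = {Kim, Lee, Sam, Vic, Yan}
… ∩ ⟦cracked⟧ = {Kim, Lee, Sam, Vic, Yan} ∩ {Rae, Vic, Zed} = {Vic}
… ∩ ⟦visible⟧ = {Vic} ∩ {Eve, Gus, Lee, Zed} = ∅
⟦cracked visible pen that Rae surrounded⟧ = ∅; Eve ∉ this set.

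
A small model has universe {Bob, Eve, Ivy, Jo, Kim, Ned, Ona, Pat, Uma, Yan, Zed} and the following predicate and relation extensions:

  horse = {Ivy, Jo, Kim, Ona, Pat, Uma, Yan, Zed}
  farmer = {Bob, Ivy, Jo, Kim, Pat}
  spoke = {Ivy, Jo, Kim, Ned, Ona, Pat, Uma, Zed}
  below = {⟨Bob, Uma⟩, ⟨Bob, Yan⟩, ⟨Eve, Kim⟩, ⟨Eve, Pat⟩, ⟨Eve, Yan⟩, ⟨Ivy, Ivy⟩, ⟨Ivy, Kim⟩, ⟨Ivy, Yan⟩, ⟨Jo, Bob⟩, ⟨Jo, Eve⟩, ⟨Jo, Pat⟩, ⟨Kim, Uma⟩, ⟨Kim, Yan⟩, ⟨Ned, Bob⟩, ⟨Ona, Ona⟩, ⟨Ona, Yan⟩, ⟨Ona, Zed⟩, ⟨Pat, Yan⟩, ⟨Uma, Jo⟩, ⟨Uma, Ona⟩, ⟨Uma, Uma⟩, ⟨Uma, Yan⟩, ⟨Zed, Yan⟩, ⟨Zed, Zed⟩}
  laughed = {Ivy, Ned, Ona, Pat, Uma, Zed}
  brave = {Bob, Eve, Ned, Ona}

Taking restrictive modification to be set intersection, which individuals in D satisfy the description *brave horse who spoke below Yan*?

{Ona}

⟦who spoke⟧ = ⟦spoke⟧ = {Ivy, Jo, Kim, Ned, Ona, Pat, Uma, Zed}
⟦below Yan⟧ = {x : ⟨x, Yan⟩ ∈ ⟦below⟧} = {Bob, Eve, Ivy, Kim, Ona, Pat, Uma, Zed}
⟦horse⟧ = {Ivy, Jo, Kim, Ona, Pat, Uma, Yan, Zed}
… ∩ ⟦who spoke⟧ = {Ivy, Jo, Kim, Ona, Pat, Uma, Yan, Zed} ∩ {Ivy, Jo, Kim, Ned, Ona, Pat, Uma, Zed} = {Ivy, Jo, Kim, Ona, Pat, Uma, Zed}
… ∩ ⟦below Yan⟧ = {Ivy, Jo, Kim, Ona, Pat, Uma, Zed} ∩ {Bob, Eve, Ivy, Kim, Ona, Pat, Uma, Zed} = {Ivy, Kim, Ona, Pat, Uma, Zed}
… ∩ ⟦brave⟧ = {Ivy, Kim, Ona, Pat, Uma, Zed} ∩ {Bob, Eve, Ned, Ona} = {Ona}
So ⟦brave horse who spoke below Yan⟧ = {Ona}.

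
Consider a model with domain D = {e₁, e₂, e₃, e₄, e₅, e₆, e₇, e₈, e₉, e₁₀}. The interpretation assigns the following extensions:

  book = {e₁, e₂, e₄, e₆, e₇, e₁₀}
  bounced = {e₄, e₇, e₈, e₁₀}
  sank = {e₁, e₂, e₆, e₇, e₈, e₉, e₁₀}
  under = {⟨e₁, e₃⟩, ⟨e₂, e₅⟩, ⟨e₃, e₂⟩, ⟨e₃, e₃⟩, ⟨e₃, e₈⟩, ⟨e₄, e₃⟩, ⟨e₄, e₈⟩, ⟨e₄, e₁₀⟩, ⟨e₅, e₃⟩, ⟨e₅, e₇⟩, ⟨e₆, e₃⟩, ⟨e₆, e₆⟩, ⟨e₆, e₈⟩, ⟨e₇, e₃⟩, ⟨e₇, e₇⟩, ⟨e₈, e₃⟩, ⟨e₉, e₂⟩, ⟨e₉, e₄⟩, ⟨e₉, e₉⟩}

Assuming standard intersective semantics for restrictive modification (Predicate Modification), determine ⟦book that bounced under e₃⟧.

{e₄, e₇}

⟦that bounced⟧ = ⟦bounced⟧ = {e₄, e₇, e₈, e₁₀}
⟦under e₃⟧ = {x : ⟨x, e₃⟩ ∈ ⟦under⟧} = {e₁, e₃, e₄, e₅, e₆, e₇, e₈}
⟦book⟧ = {e₁, e₂, e₄, e₆, e₇, e₁₀}
… ∩ ⟦that bounced⟧ = {e₁, e₂, e₄, e₆, e₇, e₁₀} ∩ {e₄, e₇, e₈, e₁₀} = {e₄, e₇, e₁₀}
… ∩ ⟦under e₃⟧ = {e₄, e₇, e₁₀} ∩ {e₁, e₃, e₄, e₅, e₆, e₇, e₈} = {e₄, e₇}
So ⟦book that bounced under e₃⟧ = {e₄, e₇}.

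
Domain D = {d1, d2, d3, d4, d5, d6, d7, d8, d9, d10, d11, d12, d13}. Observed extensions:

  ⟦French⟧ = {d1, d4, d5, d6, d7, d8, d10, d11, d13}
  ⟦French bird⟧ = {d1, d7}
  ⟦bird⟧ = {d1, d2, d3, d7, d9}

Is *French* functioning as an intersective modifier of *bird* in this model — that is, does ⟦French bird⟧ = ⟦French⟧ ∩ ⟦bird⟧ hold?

⟦French⟧ ∩ ⟦bird⟧ = {d1, d4, d5, d6, d7, d8, d10, d11, d13} ∩ {d1, d2, d3, d7, d9} = {d1, d7}
Observed ⟦French bird⟧ = {d1, d7}.
These coincide, so the modifier is intersective here.

yes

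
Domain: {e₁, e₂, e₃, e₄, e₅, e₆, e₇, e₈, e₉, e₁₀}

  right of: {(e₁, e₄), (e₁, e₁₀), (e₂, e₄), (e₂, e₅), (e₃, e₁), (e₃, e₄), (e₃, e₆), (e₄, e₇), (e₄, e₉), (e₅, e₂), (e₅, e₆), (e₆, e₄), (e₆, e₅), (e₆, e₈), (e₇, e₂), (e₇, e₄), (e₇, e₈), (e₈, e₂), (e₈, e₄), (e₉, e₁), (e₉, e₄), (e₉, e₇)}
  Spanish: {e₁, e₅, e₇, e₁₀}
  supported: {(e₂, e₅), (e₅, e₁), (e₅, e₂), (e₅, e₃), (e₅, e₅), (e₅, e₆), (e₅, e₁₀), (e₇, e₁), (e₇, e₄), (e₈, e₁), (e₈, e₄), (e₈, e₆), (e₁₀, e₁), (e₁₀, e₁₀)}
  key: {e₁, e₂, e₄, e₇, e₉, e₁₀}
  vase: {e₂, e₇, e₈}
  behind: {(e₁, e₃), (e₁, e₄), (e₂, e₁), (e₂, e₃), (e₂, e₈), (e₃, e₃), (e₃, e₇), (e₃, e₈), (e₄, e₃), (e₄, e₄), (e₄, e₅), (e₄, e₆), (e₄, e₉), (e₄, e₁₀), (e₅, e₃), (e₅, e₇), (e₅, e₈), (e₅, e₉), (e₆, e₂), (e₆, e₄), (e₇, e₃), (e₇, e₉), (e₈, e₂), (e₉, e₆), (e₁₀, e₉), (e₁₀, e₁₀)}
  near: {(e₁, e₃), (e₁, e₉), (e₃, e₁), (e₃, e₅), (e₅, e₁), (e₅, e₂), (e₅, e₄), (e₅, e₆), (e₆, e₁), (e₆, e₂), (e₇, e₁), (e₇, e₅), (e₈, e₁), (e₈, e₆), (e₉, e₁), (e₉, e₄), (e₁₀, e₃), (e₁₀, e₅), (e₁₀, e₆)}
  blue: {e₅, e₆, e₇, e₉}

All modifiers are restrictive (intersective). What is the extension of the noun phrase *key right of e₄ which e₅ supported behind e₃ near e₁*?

{ }

⟦right of e₄⟧ = {x : ⟨x, e₄⟩ ∈ ⟦right of⟧} = {e₁, e₂, e₃, e₆, e₇, e₈, e₉}
⟦which e₅ supported⟧ = {x : ⟨e₅, x⟩ ∈ ⟦supported⟧} = {e₁, e₂, e₃, e₅, e₆, e₁₀}
⟦behind e₃⟧ = {x : ⟨x, e₃⟩ ∈ ⟦behind⟧} = {e₁, e₂, e₃, e₄, e₅, e₇}
⟦near e₁⟧ = {x : ⟨x, e₁⟩ ∈ ⟦near⟧} = {e₃, e₅, e₆, e₇, e₈, e₉}
⟦key⟧ = {e₁, e₂, e₄, e₇, e₉, e₁₀}
… ∩ ⟦right of e₄⟧ = {e₁, e₂, e₄, e₇, e₉, e₁₀} ∩ {e₁, e₂, e₃, e₆, e₇, e₈, e₉} = {e₁, e₂, e₇, e₉}
… ∩ ⟦which e₅ supported⟧ = {e₁, e₂, e₇, e₉} ∩ {e₁, e₂, e₃, e₅, e₆, e₁₀} = {e₁, e₂}
… ∩ ⟦behind e₃⟧ = {e₁, e₂} ∩ {e₁, e₂, e₃, e₄, e₅, e₇} = {e₁, e₂}
… ∩ ⟦near e₁⟧ = {e₁, e₂} ∩ {e₃, e₅, e₆, e₇, e₈, e₉} = ∅
So ⟦key right of e₄ which e₅ supported behind e₃ near e₁⟧ = { }.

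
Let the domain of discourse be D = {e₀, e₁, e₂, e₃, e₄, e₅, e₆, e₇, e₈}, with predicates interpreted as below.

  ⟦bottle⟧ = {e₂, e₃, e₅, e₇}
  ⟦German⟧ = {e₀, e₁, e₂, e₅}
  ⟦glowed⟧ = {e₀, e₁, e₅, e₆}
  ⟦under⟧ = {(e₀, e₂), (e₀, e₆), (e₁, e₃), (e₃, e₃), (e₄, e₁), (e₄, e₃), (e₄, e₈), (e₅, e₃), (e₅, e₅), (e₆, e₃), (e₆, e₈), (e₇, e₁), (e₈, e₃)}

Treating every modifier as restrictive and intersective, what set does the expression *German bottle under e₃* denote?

{e₅}

⟦under e₃⟧ = {x : ⟨x, e₃⟩ ∈ ⟦under⟧} = {e₁, e₃, e₄, e₅, e₆, e₈}
⟦bottle⟧ = {e₂, e₃, e₅, e₇}
… ∩ ⟦under e₃⟧ = {e₂, e₃, e₅, e₇} ∩ {e₁, e₃, e₄, e₅, e₆, e₈} = {e₃, e₅}
… ∩ ⟦German⟧ = {e₃, e₅} ∩ {e₀, e₁, e₂, e₅} = {e₅}
So ⟦German bottle under e₃⟧ = {e₅}.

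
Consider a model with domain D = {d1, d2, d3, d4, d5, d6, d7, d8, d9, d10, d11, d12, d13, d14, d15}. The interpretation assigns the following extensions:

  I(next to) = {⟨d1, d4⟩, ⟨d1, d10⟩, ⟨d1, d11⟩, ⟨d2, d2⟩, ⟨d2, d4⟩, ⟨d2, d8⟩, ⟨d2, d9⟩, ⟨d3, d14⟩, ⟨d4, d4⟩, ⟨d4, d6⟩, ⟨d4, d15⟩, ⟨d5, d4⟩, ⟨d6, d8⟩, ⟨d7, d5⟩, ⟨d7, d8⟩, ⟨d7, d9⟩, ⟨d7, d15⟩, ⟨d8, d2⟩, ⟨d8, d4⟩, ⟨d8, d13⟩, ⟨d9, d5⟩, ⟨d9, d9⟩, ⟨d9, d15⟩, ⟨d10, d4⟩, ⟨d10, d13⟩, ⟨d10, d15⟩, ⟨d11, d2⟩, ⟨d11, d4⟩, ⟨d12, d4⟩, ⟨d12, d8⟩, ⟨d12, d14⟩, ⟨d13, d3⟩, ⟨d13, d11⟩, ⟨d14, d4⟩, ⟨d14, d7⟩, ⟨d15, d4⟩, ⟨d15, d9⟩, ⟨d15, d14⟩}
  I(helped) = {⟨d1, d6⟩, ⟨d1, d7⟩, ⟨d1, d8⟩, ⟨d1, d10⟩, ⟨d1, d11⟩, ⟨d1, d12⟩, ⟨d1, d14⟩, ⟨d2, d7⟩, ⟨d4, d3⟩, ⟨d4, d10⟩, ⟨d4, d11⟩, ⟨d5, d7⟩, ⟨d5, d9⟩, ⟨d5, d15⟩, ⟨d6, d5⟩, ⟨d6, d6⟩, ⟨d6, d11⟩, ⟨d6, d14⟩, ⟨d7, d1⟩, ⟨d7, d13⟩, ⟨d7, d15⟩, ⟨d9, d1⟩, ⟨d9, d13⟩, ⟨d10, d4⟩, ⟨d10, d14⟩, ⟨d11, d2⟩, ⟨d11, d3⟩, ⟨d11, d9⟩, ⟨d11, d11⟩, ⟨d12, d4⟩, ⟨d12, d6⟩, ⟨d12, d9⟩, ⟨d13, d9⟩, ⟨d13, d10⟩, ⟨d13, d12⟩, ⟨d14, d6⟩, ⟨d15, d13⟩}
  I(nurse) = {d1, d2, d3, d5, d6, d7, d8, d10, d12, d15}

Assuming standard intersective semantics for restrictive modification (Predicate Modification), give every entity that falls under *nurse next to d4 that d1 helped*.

⟦next to d4⟧ = {x : ⟨x, d4⟩ ∈ ⟦next to⟧} = {d1, d2, d4, d5, d8, d10, d11, d12, d14, d15}
⟦that d1 helped⟧ = {x : ⟨d1, x⟩ ∈ ⟦helped⟧} = {d6, d7, d8, d10, d11, d12, d14}
⟦nurse⟧ = {d1, d2, d3, d5, d6, d7, d8, d10, d12, d15}
… ∩ ⟦next to d4⟧ = {d1, d2, d3, d5, d6, d7, d8, d10, d12, d15} ∩ {d1, d2, d4, d5, d8, d10, d11, d12, d14, d15} = {d1, d2, d5, d8, d10, d12, d15}
… ∩ ⟦that d1 helped⟧ = {d1, d2, d5, d8, d10, d12, d15} ∩ {d6, d7, d8, d10, d11, d12, d14} = {d8, d10, d12}
So ⟦nurse next to d4 that d1 helped⟧ = {d8, d10, d12}.

{d8, d10, d12}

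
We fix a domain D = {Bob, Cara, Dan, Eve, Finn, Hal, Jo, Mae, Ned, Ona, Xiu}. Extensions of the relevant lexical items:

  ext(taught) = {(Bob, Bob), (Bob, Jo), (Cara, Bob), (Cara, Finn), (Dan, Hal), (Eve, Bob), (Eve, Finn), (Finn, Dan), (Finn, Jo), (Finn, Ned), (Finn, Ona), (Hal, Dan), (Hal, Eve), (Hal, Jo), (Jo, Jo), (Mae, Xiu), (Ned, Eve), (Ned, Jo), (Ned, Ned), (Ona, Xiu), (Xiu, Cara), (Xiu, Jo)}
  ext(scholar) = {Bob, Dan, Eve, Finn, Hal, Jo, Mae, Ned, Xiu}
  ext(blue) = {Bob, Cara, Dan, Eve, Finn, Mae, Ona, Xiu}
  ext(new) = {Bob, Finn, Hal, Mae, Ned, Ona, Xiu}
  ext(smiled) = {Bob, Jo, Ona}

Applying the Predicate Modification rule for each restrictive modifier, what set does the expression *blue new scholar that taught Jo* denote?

⟦that taught Jo⟧ = {x : ⟨x, Jo⟩ ∈ ⟦taught⟧} = {Bob, Finn, Hal, Jo, Ned, Xiu}
⟦scholar⟧ = {Bob, Dan, Eve, Finn, Hal, Jo, Mae, Ned, Xiu}
… ∩ ⟦that taught Jo⟧ = {Bob, Dan, Eve, Finn, Hal, Jo, Mae, Ned, Xiu} ∩ {Bob, Finn, Hal, Jo, Ned, Xiu} = {Bob, Finn, Hal, Jo, Ned, Xiu}
… ∩ ⟦blue⟧ = {Bob, Finn, Hal, Jo, Ned, Xiu} ∩ {Bob, Cara, Dan, Eve, Finn, Mae, Ona, Xiu} = {Bob, Finn, Xiu}
… ∩ ⟦new⟧ = {Bob, Finn, Xiu} ∩ {Bob, Finn, Hal, Mae, Ned, Ona, Xiu} = {Bob, Finn, Xiu}
So ⟦blue new scholar that taught Jo⟧ = {Bob, Finn, Xiu}.

{Bob, Finn, Xiu}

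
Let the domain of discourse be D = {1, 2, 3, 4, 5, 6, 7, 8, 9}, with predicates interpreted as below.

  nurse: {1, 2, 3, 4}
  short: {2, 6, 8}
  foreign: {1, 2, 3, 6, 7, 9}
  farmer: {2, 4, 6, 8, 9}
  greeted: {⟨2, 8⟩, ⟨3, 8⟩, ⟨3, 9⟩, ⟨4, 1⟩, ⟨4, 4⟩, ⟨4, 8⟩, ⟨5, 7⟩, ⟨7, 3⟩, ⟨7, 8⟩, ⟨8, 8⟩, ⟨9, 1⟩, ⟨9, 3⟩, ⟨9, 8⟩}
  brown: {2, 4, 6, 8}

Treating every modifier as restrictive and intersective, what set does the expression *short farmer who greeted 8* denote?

{2, 8}

⟦who greeted 8⟧ = {x : ⟨x, 8⟩ ∈ ⟦greeted⟧} = {2, 3, 4, 7, 8, 9}
⟦farmer⟧ = {2, 4, 6, 8, 9}
… ∩ ⟦who greeted 8⟧ = {2, 4, 6, 8, 9} ∩ {2, 3, 4, 7, 8, 9} = {2, 4, 8, 9}
… ∩ ⟦short⟧ = {2, 4, 8, 9} ∩ {2, 6, 8} = {2, 8}
So ⟦short farmer who greeted 8⟧ = {2, 8}.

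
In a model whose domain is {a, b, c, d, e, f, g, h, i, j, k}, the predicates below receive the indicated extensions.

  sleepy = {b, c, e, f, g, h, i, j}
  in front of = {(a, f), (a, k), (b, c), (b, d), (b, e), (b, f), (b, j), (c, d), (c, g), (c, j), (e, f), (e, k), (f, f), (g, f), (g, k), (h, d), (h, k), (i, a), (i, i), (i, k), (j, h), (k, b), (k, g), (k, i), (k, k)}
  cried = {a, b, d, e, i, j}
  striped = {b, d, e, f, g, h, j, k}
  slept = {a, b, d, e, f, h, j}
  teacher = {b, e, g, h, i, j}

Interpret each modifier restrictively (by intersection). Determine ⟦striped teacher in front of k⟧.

⟦in front of k⟧ = {x : ⟨x, k⟩ ∈ ⟦in front of⟧} = {a, e, g, h, i, k}
⟦teacher⟧ = {b, e, g, h, i, j}
… ∩ ⟦in front of k⟧ = {b, e, g, h, i, j} ∩ {a, e, g, h, i, k} = {e, g, h, i}
… ∩ ⟦striped⟧ = {e, g, h, i} ∩ {b, d, e, f, g, h, j, k} = {e, g, h}
So ⟦striped teacher in front of k⟧ = {e, g, h}.

{e, g, h}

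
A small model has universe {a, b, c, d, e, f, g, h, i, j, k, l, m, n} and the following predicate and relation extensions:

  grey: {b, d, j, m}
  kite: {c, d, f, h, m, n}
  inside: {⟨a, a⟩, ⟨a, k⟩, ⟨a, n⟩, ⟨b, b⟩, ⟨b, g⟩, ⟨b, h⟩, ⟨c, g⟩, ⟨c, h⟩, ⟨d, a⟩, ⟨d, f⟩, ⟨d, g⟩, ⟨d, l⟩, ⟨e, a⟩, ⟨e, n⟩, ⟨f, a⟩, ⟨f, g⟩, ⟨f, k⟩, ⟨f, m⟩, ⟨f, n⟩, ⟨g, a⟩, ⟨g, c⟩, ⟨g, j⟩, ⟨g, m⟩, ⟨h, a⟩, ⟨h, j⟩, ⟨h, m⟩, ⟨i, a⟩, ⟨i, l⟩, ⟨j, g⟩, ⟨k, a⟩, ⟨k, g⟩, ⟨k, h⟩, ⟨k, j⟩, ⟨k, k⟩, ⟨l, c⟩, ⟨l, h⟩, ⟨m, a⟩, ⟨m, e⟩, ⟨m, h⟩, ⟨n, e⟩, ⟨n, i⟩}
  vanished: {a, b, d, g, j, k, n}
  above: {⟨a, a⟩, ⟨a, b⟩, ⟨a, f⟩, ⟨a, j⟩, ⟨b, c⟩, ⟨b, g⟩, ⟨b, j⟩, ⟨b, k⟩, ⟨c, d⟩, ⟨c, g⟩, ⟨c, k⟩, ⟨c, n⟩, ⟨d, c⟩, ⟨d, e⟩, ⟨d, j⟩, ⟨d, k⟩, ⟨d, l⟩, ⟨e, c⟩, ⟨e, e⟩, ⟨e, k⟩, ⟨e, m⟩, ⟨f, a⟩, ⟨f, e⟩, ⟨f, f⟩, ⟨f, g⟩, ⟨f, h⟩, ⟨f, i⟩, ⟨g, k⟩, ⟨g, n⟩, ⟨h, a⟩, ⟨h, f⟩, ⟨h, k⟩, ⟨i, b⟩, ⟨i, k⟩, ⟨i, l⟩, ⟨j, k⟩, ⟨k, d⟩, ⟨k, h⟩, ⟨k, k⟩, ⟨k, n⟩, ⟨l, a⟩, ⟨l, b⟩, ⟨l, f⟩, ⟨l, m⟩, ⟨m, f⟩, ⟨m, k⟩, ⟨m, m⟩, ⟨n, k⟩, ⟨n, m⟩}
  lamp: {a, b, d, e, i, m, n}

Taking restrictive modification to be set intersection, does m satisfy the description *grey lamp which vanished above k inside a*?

no

⟦which vanished⟧ = ⟦vanished⟧ = {a, b, d, g, j, k, n}
⟦above k⟧ = {x : ⟨x, k⟩ ∈ ⟦above⟧} = {b, c, d, e, g, h, i, j, k, m, n}
⟦inside a⟧ = {x : ⟨x, a⟩ ∈ ⟦inside⟧} = {a, d, e, f, g, h, i, k, m}
⟦lamp⟧ = {a, b, d, e, i, m, n}
… ∩ ⟦which vanished⟧ = {a, b, d, e, i, m, n} ∩ {a, b, d, g, j, k, n} = {a, b, d, n}
… ∩ ⟦above k⟧ = {a, b, d, n} ∩ {b, c, d, e, g, h, i, j, k, m, n} = {b, d, n}
… ∩ ⟦inside a⟧ = {b, d, n} ∩ {a, d, e, f, g, h, i, k, m} = {d}
… ∩ ⟦grey⟧ = {d} ∩ {b, d, j, m} = {d}
⟦grey lamp which vanished above k inside a⟧ = {d}; m ∉ this set.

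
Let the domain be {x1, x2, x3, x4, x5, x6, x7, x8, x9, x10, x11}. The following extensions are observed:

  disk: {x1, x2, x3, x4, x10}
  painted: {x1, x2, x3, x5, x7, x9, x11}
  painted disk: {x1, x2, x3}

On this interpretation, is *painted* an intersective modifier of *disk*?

⟦painted⟧ ∩ ⟦disk⟧ = {x1, x2, x3, x5, x7, x9, x11} ∩ {x1, x2, x3, x4, x10} = {x1, x2, x3}
Observed ⟦painted disk⟧ = {x1, x2, x3}.
These coincide, so the modifier is intersective here.

yes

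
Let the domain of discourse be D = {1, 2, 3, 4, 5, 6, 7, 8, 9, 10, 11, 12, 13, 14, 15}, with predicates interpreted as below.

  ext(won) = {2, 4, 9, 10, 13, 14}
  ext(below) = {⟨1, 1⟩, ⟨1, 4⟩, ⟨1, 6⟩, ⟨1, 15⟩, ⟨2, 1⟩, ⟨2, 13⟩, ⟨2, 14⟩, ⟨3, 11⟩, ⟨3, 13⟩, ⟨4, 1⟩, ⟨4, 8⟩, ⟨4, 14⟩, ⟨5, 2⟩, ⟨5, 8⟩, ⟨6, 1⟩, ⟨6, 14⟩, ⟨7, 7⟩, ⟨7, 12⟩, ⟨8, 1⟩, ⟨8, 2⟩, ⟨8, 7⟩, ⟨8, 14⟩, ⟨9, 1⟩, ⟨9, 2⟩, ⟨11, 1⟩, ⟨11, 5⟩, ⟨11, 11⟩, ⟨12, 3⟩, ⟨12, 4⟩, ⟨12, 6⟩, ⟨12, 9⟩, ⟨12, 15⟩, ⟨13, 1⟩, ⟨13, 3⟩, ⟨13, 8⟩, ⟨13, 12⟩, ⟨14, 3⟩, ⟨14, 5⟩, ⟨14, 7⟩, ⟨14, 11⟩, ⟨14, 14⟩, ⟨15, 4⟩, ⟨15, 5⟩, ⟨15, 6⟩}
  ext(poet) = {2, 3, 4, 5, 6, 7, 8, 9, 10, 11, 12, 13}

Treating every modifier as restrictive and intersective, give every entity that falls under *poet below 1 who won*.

⟦below 1⟧ = {x : ⟨x, 1⟩ ∈ ⟦below⟧} = {1, 2, 4, 6, 8, 9, 11, 13}
⟦who won⟧ = ⟦won⟧ = {2, 4, 9, 10, 13, 14}
⟦poet⟧ = {2, 3, 4, 5, 6, 7, 8, 9, 10, 11, 12, 13}
… ∩ ⟦below 1⟧ = {2, 3, 4, 5, 6, 7, 8, 9, 10, 11, 12, 13} ∩ {1, 2, 4, 6, 8, 9, 11, 13} = {2, 4, 6, 8, 9, 11, 13}
… ∩ ⟦who won⟧ = {2, 4, 6, 8, 9, 11, 13} ∩ {2, 4, 9, 10, 13, 14} = {2, 4, 9, 13}
So ⟦poet below 1 who won⟧ = {2, 4, 9, 13}.

{2, 4, 9, 13}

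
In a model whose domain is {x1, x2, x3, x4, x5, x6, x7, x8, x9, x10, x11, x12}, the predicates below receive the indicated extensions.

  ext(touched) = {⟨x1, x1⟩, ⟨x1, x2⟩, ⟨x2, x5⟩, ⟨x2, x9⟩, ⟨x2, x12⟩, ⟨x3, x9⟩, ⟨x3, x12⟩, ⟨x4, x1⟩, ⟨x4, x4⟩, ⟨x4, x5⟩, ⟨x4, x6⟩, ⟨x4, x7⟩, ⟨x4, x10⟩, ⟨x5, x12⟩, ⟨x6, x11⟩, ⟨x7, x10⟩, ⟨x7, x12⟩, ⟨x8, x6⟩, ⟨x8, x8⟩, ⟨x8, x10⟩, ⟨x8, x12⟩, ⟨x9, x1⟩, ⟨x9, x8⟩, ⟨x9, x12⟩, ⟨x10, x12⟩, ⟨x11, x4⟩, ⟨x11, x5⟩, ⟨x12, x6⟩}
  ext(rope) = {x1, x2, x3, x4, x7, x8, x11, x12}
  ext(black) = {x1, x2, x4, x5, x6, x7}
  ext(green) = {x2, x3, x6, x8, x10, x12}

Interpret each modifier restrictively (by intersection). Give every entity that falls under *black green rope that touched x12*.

{x2}

⟦that touched x12⟧ = {x : ⟨x, x12⟩ ∈ ⟦touched⟧} = {x2, x3, x5, x7, x8, x9, x10}
⟦rope⟧ = {x1, x2, x3, x4, x7, x8, x11, x12}
… ∩ ⟦that touched x12⟧ = {x1, x2, x3, x4, x7, x8, x11, x12} ∩ {x2, x3, x5, x7, x8, x9, x10} = {x2, x3, x7, x8}
… ∩ ⟦black⟧ = {x2, x3, x7, x8} ∩ {x1, x2, x4, x5, x6, x7} = {x2, x7}
… ∩ ⟦green⟧ = {x2, x7} ∩ {x2, x3, x6, x8, x10, x12} = {x2}
So ⟦black green rope that touched x12⟧ = {x2}.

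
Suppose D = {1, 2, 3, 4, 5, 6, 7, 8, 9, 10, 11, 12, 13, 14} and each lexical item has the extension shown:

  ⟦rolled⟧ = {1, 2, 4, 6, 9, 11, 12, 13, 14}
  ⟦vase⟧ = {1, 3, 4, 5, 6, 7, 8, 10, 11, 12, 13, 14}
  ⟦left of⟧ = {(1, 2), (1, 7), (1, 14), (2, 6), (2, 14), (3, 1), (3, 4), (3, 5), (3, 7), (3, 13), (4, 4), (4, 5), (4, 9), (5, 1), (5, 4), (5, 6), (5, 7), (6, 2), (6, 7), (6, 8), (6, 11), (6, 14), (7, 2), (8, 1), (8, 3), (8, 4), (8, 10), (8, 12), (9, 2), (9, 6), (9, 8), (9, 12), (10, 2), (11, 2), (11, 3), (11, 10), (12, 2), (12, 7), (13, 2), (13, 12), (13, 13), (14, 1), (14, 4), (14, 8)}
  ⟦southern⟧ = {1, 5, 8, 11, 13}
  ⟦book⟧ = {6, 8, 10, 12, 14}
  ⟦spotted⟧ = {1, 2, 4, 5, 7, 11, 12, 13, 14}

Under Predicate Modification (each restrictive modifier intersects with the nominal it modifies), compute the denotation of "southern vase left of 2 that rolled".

{1, 11, 13}

⟦left of 2⟧ = {x : ⟨x, 2⟩ ∈ ⟦left of⟧} = {1, 6, 7, 9, 10, 11, 12, 13}
⟦that rolled⟧ = ⟦rolled⟧ = {1, 2, 4, 6, 9, 11, 12, 13, 14}
⟦vase⟧ = {1, 3, 4, 5, 6, 7, 8, 10, 11, 12, 13, 14}
… ∩ ⟦left of 2⟧ = {1, 3, 4, 5, 6, 7, 8, 10, 11, 12, 13, 14} ∩ {1, 6, 7, 9, 10, 11, 12, 13} = {1, 6, 7, 10, 11, 12, 13}
… ∩ ⟦that rolled⟧ = {1, 6, 7, 10, 11, 12, 13} ∩ {1, 2, 4, 6, 9, 11, 12, 13, 14} = {1, 6, 11, 12, 13}
… ∩ ⟦southern⟧ = {1, 6, 11, 12, 13} ∩ {1, 5, 8, 11, 13} = {1, 11, 13}
So ⟦southern vase left of 2 that rolled⟧ = {1, 11, 13}.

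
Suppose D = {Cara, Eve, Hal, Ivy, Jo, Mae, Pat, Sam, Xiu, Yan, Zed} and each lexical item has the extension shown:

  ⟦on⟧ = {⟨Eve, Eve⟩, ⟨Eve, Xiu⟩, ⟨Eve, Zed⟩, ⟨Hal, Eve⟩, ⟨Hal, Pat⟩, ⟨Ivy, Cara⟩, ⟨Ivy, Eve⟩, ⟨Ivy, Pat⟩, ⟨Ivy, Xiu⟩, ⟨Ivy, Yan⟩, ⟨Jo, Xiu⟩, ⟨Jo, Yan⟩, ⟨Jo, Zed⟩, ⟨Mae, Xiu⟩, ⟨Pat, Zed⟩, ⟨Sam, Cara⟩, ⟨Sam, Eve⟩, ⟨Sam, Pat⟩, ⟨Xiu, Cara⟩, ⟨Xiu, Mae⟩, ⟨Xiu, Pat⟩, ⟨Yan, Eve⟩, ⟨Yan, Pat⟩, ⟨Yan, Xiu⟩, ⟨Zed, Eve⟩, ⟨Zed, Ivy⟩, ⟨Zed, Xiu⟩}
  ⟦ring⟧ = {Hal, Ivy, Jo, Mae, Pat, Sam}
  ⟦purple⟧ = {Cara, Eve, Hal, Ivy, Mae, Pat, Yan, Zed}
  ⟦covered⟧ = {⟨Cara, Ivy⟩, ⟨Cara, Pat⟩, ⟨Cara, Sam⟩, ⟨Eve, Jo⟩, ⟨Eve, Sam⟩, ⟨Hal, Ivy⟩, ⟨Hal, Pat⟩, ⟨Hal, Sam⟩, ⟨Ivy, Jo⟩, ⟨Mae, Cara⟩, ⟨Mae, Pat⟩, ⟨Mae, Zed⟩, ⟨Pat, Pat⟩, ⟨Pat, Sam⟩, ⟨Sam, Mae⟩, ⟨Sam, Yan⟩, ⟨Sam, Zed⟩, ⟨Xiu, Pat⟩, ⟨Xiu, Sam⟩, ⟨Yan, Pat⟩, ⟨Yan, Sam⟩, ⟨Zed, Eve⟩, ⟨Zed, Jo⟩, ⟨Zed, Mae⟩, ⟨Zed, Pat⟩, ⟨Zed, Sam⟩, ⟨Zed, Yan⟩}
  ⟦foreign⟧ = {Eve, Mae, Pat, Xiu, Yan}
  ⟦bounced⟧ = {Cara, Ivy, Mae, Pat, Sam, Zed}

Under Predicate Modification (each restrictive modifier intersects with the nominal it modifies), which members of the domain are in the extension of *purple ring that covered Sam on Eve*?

⟦that covered Sam⟧ = {x : ⟨x, Sam⟩ ∈ ⟦covered⟧} = {Cara, Eve, Hal, Pat, Xiu, Yan, Zed}
⟦on Eve⟧ = {x : ⟨x, Eve⟩ ∈ ⟦on⟧} = {Eve, Hal, Ivy, Sam, Yan, Zed}
⟦ring⟧ = {Hal, Ivy, Jo, Mae, Pat, Sam}
… ∩ ⟦that covered Sam⟧ = {Hal, Ivy, Jo, Mae, Pat, Sam} ∩ {Cara, Eve, Hal, Pat, Xiu, Yan, Zed} = {Hal, Pat}
… ∩ ⟦on Eve⟧ = {Hal, Pat} ∩ {Eve, Hal, Ivy, Sam, Yan, Zed} = {Hal}
… ∩ ⟦purple⟧ = {Hal} ∩ {Cara, Eve, Hal, Ivy, Mae, Pat, Yan, Zed} = {Hal}
So ⟦purple ring that covered Sam on Eve⟧ = {Hal}.

{Hal}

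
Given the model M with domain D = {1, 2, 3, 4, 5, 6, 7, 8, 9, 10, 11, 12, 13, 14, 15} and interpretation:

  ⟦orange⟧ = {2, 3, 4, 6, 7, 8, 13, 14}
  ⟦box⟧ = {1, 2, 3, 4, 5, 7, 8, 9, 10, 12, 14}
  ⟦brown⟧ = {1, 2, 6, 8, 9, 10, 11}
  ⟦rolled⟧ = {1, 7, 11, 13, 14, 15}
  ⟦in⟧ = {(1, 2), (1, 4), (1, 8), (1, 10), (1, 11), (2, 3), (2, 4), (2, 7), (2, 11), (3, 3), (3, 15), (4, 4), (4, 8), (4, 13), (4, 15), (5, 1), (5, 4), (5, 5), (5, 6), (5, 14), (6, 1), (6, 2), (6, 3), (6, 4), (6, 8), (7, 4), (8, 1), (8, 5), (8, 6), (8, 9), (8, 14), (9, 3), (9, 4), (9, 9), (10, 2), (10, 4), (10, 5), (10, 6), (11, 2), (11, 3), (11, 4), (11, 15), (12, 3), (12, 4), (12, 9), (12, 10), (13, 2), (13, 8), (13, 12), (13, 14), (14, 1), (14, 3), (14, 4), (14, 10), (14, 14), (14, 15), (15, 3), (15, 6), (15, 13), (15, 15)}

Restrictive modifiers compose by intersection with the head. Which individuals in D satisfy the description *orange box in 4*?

⟦in 4⟧ = {x : ⟨x, 4⟩ ∈ ⟦in⟧} = {1, 2, 4, 5, 6, 7, 9, 10, 11, 12, 14}
⟦box⟧ = {1, 2, 3, 4, 5, 7, 8, 9, 10, 12, 14}
… ∩ ⟦in 4⟧ = {1, 2, 3, 4, 5, 7, 8, 9, 10, 12, 14} ∩ {1, 2, 4, 5, 6, 7, 9, 10, 11, 12, 14} = {1, 2, 4, 5, 7, 9, 10, 12, 14}
… ∩ ⟦orange⟧ = {1, 2, 4, 5, 7, 9, 10, 12, 14} ∩ {2, 3, 4, 6, 7, 8, 13, 14} = {2, 4, 7, 14}
So ⟦orange box in 4⟧ = {2, 4, 7, 14}.

{2, 4, 7, 14}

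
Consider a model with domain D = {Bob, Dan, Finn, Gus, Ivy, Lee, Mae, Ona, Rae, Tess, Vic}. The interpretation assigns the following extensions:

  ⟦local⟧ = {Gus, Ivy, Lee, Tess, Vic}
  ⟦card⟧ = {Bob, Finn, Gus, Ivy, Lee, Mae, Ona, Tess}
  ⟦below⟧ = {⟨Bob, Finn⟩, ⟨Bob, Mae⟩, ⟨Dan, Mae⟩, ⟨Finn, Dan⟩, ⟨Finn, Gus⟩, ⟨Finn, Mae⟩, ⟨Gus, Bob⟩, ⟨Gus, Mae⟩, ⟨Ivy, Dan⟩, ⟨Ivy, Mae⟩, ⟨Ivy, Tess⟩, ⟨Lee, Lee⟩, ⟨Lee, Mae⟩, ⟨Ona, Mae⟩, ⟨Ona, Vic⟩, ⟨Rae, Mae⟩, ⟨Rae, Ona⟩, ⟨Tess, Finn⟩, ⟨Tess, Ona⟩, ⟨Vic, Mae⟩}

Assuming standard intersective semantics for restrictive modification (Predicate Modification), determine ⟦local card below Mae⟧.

⟦below Mae⟧ = {x : ⟨x, Mae⟩ ∈ ⟦below⟧} = {Bob, Dan, Finn, Gus, Ivy, Lee, Ona, Rae, Vic}
⟦card⟧ = {Bob, Finn, Gus, Ivy, Lee, Mae, Ona, Tess}
… ∩ ⟦below Mae⟧ = {Bob, Finn, Gus, Ivy, Lee, Mae, Ona, Tess} ∩ {Bob, Dan, Finn, Gus, Ivy, Lee, Ona, Rae, Vic} = {Bob, Finn, Gus, Ivy, Lee, Ona}
… ∩ ⟦local⟧ = {Bob, Finn, Gus, Ivy, Lee, Ona} ∩ {Gus, Ivy, Lee, Tess, Vic} = {Gus, Ivy, Lee}
So ⟦local card below Mae⟧ = {Gus, Ivy, Lee}.

{Gus, Ivy, Lee}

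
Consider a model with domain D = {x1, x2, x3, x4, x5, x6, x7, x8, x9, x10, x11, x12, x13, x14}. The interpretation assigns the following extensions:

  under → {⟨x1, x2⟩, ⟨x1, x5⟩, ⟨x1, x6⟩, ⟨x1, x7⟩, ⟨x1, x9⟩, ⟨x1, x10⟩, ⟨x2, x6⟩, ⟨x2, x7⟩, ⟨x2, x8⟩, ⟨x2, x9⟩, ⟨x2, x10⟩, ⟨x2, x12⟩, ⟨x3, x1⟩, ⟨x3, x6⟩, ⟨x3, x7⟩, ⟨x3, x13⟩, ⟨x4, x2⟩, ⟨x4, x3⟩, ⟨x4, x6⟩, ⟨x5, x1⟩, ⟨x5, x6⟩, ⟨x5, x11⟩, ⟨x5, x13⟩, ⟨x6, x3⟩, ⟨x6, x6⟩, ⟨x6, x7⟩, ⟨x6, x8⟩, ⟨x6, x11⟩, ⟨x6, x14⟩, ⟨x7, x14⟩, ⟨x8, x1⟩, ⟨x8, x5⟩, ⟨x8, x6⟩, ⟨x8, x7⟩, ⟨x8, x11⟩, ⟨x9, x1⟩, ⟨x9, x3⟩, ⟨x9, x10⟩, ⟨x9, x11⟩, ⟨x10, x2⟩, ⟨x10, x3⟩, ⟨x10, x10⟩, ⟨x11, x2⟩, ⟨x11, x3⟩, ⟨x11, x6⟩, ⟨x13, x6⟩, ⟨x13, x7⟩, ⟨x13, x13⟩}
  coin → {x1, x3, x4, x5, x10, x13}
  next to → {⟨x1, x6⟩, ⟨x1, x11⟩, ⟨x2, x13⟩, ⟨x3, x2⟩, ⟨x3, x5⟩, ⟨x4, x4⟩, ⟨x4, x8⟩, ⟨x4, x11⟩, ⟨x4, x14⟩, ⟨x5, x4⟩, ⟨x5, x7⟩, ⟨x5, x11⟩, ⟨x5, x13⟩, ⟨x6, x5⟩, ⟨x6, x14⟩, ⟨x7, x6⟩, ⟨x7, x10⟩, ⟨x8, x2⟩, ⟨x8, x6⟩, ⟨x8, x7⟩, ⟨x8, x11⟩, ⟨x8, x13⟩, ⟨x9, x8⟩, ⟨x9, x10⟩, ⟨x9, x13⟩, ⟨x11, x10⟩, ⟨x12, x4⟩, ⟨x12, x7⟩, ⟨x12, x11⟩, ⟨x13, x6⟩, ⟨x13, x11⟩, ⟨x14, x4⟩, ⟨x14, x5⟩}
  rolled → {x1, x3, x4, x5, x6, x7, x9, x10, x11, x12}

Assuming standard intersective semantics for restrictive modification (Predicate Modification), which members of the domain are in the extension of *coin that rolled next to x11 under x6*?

⟦that rolled⟧ = ⟦rolled⟧ = {x1, x3, x4, x5, x6, x7, x9, x10, x11, x12}
⟦next to x11⟧ = {x : ⟨x, x11⟩ ∈ ⟦next to⟧} = {x1, x4, x5, x8, x12, x13}
⟦under x6⟧ = {x : ⟨x, x6⟩ ∈ ⟦under⟧} = {x1, x2, x3, x4, x5, x6, x8, x11, x13}
⟦coin⟧ = {x1, x3, x4, x5, x10, x13}
… ∩ ⟦that rolled⟧ = {x1, x3, x4, x5, x10, x13} ∩ {x1, x3, x4, x5, x6, x7, x9, x10, x11, x12} = {x1, x3, x4, x5, x10}
… ∩ ⟦next to x11⟧ = {x1, x3, x4, x5, x10} ∩ {x1, x4, x5, x8, x12, x13} = {x1, x4, x5}
… ∩ ⟦under x6⟧ = {x1, x4, x5} ∩ {x1, x2, x3, x4, x5, x6, x8, x11, x13} = {x1, x4, x5}
So ⟦coin that rolled next to x11 under x6⟧ = {x1, x4, x5}.

{x1, x4, x5}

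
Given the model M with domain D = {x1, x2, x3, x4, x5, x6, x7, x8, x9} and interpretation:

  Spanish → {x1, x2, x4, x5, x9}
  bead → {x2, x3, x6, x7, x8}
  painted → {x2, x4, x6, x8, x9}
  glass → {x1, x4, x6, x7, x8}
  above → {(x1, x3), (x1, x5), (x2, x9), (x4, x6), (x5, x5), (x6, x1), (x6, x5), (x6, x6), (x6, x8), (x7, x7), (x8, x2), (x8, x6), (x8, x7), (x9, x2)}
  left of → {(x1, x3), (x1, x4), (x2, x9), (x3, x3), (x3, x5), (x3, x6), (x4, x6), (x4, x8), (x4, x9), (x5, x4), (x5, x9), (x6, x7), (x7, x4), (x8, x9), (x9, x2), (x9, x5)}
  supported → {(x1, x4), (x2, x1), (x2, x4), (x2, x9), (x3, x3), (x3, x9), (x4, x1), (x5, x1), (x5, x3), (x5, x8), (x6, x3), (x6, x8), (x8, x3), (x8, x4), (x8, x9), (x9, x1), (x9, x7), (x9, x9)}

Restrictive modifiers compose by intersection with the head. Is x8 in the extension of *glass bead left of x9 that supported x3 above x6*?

yes

⟦left of x9⟧ = {x : ⟨x, x9⟩ ∈ ⟦left of⟧} = {x2, x4, x5, x8}
⟦that supported x3⟧ = {x : ⟨x, x3⟩ ∈ ⟦supported⟧} = {x3, x5, x6, x8}
⟦above x6⟧ = {x : ⟨x, x6⟩ ∈ ⟦above⟧} = {x4, x6, x8}
⟦bead⟧ = {x2, x3, x6, x7, x8}
… ∩ ⟦left of x9⟧ = {x2, x3, x6, x7, x8} ∩ {x2, x4, x5, x8} = {x2, x8}
… ∩ ⟦that supported x3⟧ = {x2, x8} ∩ {x3, x5, x6, x8} = {x8}
… ∩ ⟦above x6⟧ = {x8} ∩ {x4, x6, x8} = {x8}
… ∩ ⟦glass⟧ = {x8} ∩ {x1, x4, x6, x7, x8} = {x8}
⟦glass bead left of x9 that supported x3 above x6⟧ = {x8}; x8 ∈ this set.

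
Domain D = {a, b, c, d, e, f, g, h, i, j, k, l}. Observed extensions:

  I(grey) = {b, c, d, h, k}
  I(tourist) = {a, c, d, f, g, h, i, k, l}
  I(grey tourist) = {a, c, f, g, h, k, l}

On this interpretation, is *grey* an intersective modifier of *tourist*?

no

⟦grey⟧ ∩ ⟦tourist⟧ = {b, c, d, h, k} ∩ {a, c, d, f, g, h, i, k, l} = {c, d, h, k}
Observed ⟦grey tourist⟧ = {a, c, f, g, h, k, l}.
These differ, so the modifier is not intersective in this model.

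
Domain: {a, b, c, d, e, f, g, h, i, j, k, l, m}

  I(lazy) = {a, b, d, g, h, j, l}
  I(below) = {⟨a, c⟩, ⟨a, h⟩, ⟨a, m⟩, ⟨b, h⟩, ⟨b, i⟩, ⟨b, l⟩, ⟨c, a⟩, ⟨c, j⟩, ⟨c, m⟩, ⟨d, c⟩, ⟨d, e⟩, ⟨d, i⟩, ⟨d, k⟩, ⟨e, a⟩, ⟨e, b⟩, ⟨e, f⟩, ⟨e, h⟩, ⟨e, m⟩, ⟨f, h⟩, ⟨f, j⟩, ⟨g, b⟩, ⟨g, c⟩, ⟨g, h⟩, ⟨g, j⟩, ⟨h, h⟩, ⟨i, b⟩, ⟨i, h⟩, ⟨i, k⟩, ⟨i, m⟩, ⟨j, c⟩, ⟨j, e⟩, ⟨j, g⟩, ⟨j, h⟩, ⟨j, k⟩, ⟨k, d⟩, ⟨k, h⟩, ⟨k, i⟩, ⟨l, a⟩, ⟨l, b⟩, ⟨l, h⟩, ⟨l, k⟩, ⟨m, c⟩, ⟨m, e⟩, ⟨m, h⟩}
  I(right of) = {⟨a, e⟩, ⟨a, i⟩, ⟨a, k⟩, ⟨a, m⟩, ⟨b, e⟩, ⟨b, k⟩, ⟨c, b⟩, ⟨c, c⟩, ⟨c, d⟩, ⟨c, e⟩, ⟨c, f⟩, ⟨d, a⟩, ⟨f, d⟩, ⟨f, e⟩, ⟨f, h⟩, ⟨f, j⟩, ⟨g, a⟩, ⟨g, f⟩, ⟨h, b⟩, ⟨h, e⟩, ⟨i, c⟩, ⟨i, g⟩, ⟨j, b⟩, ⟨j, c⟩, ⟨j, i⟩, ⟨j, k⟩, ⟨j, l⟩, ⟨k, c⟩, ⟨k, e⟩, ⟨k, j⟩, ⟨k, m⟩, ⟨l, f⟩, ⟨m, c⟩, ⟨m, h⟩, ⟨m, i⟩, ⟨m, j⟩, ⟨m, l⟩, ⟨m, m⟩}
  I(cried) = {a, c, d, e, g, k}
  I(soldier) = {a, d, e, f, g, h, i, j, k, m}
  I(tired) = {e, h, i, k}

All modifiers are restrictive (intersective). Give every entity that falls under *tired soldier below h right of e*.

⟦below h⟧ = {x : ⟨x, h⟩ ∈ ⟦below⟧} = {a, b, e, f, g, h, i, j, k, l, m}
⟦right of e⟧ = {x : ⟨x, e⟩ ∈ ⟦right of⟧} = {a, b, c, f, h, k}
⟦soldier⟧ = {a, d, e, f, g, h, i, j, k, m}
… ∩ ⟦below h⟧ = {a, d, e, f, g, h, i, j, k, m} ∩ {a, b, e, f, g, h, i, j, k, l, m} = {a, e, f, g, h, i, j, k, m}
… ∩ ⟦right of e⟧ = {a, e, f, g, h, i, j, k, m} ∩ {a, b, c, f, h, k} = {a, f, h, k}
… ∩ ⟦tired⟧ = {a, f, h, k} ∩ {e, h, i, k} = {h, k}
So ⟦tired soldier below h right of e⟧ = {h, k}.

{h, k}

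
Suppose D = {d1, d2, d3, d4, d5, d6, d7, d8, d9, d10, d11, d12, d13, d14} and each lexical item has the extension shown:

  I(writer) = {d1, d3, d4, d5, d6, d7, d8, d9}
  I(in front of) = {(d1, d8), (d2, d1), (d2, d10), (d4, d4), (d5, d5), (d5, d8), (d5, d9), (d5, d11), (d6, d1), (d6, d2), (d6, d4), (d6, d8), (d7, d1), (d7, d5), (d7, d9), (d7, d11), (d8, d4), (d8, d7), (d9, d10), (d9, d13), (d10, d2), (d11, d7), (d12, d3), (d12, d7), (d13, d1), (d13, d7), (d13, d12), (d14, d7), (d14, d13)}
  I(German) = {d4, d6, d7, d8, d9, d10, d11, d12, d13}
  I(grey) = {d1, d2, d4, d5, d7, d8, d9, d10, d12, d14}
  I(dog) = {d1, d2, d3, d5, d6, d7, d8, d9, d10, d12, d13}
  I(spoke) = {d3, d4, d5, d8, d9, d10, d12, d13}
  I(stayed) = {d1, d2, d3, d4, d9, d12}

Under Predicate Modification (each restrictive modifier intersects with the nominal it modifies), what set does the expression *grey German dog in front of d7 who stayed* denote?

{d12}

⟦in front of d7⟧ = {x : ⟨x, d7⟩ ∈ ⟦in front of⟧} = {d8, d11, d12, d13, d14}
⟦who stayed⟧ = ⟦stayed⟧ = {d1, d2, d3, d4, d9, d12}
⟦dog⟧ = {d1, d2, d3, d5, d6, d7, d8, d9, d10, d12, d13}
… ∩ ⟦in front of d7⟧ = {d1, d2, d3, d5, d6, d7, d8, d9, d10, d12, d13} ∩ {d8, d11, d12, d13, d14} = {d8, d12, d13}
… ∩ ⟦who stayed⟧ = {d8, d12, d13} ∩ {d1, d2, d3, d4, d9, d12} = {d12}
… ∩ ⟦grey⟧ = {d12} ∩ {d1, d2, d4, d5, d7, d8, d9, d10, d12, d14} = {d12}
… ∩ ⟦German⟧ = {d12} ∩ {d4, d6, d7, d8, d9, d10, d11, d12, d13} = {d12}
So ⟦grey German dog in front of d7 who stayed⟧ = {d12}.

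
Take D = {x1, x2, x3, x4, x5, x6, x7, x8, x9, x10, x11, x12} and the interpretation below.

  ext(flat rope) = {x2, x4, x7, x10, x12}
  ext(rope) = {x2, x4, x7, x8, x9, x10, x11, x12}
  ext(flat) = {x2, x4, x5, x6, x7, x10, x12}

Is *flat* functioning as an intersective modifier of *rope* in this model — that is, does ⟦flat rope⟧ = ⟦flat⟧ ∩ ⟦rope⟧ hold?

⟦flat⟧ ∩ ⟦rope⟧ = {x2, x4, x5, x6, x7, x10, x12} ∩ {x2, x4, x7, x8, x9, x10, x11, x12} = {x2, x4, x7, x10, x12}
Observed ⟦flat rope⟧ = {x2, x4, x7, x10, x12}.
These coincide, so the modifier is intersective here.

yes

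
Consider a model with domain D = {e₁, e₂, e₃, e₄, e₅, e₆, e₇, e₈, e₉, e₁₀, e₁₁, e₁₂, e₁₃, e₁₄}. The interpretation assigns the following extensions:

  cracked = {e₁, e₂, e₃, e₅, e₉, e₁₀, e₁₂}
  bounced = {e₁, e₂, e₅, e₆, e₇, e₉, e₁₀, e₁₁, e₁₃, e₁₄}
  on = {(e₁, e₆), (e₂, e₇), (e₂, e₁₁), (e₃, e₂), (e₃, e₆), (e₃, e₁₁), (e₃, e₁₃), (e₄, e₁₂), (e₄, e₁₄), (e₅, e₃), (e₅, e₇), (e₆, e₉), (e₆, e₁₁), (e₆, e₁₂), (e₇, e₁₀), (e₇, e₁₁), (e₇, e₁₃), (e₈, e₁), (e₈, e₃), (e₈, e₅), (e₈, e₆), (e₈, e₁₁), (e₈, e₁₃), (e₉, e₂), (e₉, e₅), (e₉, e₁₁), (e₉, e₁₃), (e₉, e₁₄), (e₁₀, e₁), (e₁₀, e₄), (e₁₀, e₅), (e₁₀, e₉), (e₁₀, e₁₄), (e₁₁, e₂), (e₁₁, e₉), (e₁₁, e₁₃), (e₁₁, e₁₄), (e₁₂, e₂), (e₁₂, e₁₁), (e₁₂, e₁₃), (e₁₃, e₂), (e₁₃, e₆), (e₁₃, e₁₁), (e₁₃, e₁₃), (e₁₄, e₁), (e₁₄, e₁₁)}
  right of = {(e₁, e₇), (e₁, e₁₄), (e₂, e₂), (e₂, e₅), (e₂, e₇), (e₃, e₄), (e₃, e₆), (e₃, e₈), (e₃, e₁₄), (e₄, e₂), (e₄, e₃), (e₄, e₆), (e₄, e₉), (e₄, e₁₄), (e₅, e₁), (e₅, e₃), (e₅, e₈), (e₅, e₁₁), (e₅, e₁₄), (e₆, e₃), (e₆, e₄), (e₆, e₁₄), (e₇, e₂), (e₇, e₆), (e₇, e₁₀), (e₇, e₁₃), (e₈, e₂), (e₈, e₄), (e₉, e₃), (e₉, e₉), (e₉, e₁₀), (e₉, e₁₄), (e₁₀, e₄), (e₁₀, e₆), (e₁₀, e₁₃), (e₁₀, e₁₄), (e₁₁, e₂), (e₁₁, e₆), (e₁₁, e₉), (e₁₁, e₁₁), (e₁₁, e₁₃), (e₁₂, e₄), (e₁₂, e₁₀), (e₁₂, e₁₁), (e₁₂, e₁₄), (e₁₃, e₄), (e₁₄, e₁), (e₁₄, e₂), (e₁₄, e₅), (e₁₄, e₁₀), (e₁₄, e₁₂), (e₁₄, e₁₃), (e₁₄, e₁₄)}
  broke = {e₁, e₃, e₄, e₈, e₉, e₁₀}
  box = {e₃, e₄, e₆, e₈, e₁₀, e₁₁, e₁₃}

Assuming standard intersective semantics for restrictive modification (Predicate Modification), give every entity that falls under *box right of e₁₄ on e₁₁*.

{e₃, e₆}

⟦right of e₁₄⟧ = {x : ⟨x, e₁₄⟩ ∈ ⟦right of⟧} = {e₁, e₃, e₄, e₅, e₆, e₉, e₁₀, e₁₂, e₁₄}
⟦on e₁₁⟧ = {x : ⟨x, e₁₁⟩ ∈ ⟦on⟧} = {e₂, e₃, e₆, e₇, e₈, e₉, e₁₂, e₁₃, e₁₄}
⟦box⟧ = {e₃, e₄, e₆, e₈, e₁₀, e₁₁, e₁₃}
… ∩ ⟦right of e₁₄⟧ = {e₃, e₄, e₆, e₈, e₁₀, e₁₁, e₁₃} ∩ {e₁, e₃, e₄, e₅, e₆, e₉, e₁₀, e₁₂, e₁₄} = {e₃, e₄, e₆, e₁₀}
… ∩ ⟦on e₁₁⟧ = {e₃, e₄, e₆, e₁₀} ∩ {e₂, e₃, e₆, e₇, e₈, e₉, e₁₂, e₁₃, e₁₄} = {e₃, e₆}
So ⟦box right of e₁₄ on e₁₁⟧ = {e₃, e₆}.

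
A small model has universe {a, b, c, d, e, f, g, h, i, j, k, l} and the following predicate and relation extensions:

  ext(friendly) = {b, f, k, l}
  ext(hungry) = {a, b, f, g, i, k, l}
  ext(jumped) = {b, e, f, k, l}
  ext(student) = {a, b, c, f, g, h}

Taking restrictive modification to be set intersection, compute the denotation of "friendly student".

{b, f}

⟦student⟧ = {a, b, c, f, g, h}
… ∩ ⟦friendly⟧ = {a, b, c, f, g, h} ∩ {b, f, k, l} = {b, f}
So ⟦friendly student⟧ = {b, f}.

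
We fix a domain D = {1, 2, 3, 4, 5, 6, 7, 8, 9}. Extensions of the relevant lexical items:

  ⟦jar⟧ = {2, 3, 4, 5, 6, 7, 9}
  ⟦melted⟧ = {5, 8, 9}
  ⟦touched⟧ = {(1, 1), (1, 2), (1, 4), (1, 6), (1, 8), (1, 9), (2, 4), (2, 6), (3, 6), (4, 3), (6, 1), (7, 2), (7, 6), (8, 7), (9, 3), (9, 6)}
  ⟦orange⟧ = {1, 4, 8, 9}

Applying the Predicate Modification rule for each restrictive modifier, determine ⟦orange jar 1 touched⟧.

⟦1 touched⟧ = {x : ⟨1, x⟩ ∈ ⟦touched⟧} = {1, 2, 4, 6, 8, 9}
⟦jar⟧ = {2, 3, 4, 5, 6, 7, 9}
… ∩ ⟦1 touched⟧ = {2, 3, 4, 5, 6, 7, 9} ∩ {1, 2, 4, 6, 8, 9} = {2, 4, 6, 9}
… ∩ ⟦orange⟧ = {2, 4, 6, 9} ∩ {1, 4, 8, 9} = {4, 9}
So ⟦orange jar 1 touched⟧ = {4, 9}.

{4, 9}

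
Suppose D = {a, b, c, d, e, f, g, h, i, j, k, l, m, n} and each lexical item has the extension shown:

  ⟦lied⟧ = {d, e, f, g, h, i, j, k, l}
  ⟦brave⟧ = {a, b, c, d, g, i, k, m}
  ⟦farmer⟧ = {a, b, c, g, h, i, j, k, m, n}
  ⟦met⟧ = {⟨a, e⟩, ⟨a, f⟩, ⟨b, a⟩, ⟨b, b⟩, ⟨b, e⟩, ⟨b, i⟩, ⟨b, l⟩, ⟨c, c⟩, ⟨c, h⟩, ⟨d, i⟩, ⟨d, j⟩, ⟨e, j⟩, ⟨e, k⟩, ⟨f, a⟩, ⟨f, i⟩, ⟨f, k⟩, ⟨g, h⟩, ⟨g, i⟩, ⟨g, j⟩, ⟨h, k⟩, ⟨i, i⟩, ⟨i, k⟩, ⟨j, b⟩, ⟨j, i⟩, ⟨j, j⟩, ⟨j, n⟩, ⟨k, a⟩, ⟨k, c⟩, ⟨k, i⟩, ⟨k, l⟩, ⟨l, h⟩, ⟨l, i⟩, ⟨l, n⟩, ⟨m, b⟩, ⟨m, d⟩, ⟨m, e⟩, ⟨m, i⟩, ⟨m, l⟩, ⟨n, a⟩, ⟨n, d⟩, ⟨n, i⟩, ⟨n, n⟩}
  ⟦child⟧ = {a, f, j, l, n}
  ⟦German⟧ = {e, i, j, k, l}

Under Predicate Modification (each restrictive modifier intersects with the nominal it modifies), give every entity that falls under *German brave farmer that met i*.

{i, k}

⟦that met i⟧ = {x : ⟨x, i⟩ ∈ ⟦met⟧} = {b, d, f, g, i, j, k, l, m, n}
⟦farmer⟧ = {a, b, c, g, h, i, j, k, m, n}
… ∩ ⟦that met i⟧ = {a, b, c, g, h, i, j, k, m, n} ∩ {b, d, f, g, i, j, k, l, m, n} = {b, g, i, j, k, m, n}
… ∩ ⟦German⟧ = {b, g, i, j, k, m, n} ∩ {e, i, j, k, l} = {i, j, k}
… ∩ ⟦brave⟧ = {i, j, k} ∩ {a, b, c, d, g, i, k, m} = {i, k}
So ⟦German brave farmer that met i⟧ = {i, k}.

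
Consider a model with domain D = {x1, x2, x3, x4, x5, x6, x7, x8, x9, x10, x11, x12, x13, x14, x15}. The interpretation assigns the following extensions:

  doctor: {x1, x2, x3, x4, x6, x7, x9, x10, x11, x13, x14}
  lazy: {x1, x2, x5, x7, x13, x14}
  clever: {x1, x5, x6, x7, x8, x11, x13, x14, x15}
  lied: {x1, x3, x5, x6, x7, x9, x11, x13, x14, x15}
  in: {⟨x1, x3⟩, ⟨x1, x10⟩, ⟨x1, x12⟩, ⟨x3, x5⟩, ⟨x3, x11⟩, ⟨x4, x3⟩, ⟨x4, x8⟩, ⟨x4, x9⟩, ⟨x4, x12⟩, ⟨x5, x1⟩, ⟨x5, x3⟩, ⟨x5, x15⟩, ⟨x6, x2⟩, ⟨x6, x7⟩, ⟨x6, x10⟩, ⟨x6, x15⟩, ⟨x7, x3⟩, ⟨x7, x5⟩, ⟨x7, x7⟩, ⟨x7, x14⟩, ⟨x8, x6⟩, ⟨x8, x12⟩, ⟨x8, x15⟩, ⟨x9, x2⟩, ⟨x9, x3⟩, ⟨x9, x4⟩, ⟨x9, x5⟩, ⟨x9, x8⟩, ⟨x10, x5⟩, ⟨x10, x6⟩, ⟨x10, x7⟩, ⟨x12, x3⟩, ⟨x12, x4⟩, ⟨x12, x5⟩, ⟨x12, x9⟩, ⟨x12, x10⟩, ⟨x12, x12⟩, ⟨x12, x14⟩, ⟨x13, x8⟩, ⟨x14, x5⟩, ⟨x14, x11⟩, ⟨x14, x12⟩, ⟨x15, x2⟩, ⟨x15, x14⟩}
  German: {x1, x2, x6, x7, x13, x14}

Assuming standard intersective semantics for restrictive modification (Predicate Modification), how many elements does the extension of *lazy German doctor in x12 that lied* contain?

2

⟦in x12⟧ = {x : ⟨x, x12⟩ ∈ ⟦in⟧} = {x1, x4, x8, x12, x14}
⟦that lied⟧ = ⟦lied⟧ = {x1, x3, x5, x6, x7, x9, x11, x13, x14, x15}
⟦doctor⟧ = {x1, x2, x3, x4, x6, x7, x9, x10, x11, x13, x14}
… ∩ ⟦in x12⟧ = {x1, x2, x3, x4, x6, x7, x9, x10, x11, x13, x14} ∩ {x1, x4, x8, x12, x14} = {x1, x4, x14}
… ∩ ⟦that lied⟧ = {x1, x4, x14} ∩ {x1, x3, x5, x6, x7, x9, x11, x13, x14, x15} = {x1, x14}
… ∩ ⟦lazy⟧ = {x1, x14} ∩ {x1, x2, x5, x7, x13, x14} = {x1, x14}
… ∩ ⟦German⟧ = {x1, x14} ∩ {x1, x2, x6, x7, x13, x14} = {x1, x14}
⟦lazy German doctor in x12 that lied⟧ = {x1, x14}, so the cardinality is 2.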